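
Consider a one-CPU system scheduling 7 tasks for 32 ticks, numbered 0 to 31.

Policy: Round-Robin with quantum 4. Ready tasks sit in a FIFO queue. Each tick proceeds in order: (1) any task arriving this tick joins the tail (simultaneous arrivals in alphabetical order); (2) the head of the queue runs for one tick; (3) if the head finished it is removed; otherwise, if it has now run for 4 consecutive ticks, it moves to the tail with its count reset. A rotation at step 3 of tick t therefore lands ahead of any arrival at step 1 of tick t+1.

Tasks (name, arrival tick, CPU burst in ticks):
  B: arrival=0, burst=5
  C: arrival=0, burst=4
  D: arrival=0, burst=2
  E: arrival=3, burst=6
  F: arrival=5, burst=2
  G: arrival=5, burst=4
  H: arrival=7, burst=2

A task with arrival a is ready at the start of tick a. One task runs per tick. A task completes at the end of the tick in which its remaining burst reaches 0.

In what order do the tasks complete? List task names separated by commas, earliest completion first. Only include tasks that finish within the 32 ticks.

t=0: queue=[B,C,D] q_used=0 → run B
t=1: queue=[B,C,D] q_used=1 → run B
t=2: queue=[B,C,D] q_used=2 → run B
t=3: queue=[B,C,D,E] q_used=3 → run B
t=4: queue=[C,D,E,B] q_used=0 → run C
t=5: queue=[C,D,E,B,F,G] q_used=1 → run C
t=6: queue=[C,D,E,B,F,G] q_used=2 → run C
t=7: queue=[C,D,E,B,F,G,H] q_used=3 → run C
t=8: queue=[D,E,B,F,G,H] q_used=0 → run D
t=9: queue=[D,E,B,F,G,H] q_used=1 → run D
t=10: queue=[E,B,F,G,H] q_used=0 → run E
t=11: queue=[E,B,F,G,H] q_used=1 → run E
t=12: queue=[E,B,F,G,H] q_used=2 → run E
t=13: queue=[E,B,F,G,H] q_used=3 → run E
t=14: queue=[B,F,G,H,E] q_used=0 → run B
t=15: queue=[F,G,H,E] q_used=0 → run F
t=16: queue=[F,G,H,E] q_used=1 → run F
t=17: queue=[G,H,E] q_used=0 → run G
t=18: queue=[G,H,E] q_used=1 → run G
t=19: queue=[G,H,E] q_used=2 → run G
t=20: queue=[G,H,E] q_used=3 → run G
t=21: queue=[H,E] q_used=0 → run H
t=22: queue=[H,E] q_used=1 → run H
t=23: queue=[E] q_used=0 → run E
t=24: queue=[E] q_used=1 → run E
t=25: (idle)
t=26: (idle)
t=27: (idle)
t=28: (idle)
t=29: (idle)
t=30: (idle)
t=31: (idle)

completion order = C, D, B, F, G, H, E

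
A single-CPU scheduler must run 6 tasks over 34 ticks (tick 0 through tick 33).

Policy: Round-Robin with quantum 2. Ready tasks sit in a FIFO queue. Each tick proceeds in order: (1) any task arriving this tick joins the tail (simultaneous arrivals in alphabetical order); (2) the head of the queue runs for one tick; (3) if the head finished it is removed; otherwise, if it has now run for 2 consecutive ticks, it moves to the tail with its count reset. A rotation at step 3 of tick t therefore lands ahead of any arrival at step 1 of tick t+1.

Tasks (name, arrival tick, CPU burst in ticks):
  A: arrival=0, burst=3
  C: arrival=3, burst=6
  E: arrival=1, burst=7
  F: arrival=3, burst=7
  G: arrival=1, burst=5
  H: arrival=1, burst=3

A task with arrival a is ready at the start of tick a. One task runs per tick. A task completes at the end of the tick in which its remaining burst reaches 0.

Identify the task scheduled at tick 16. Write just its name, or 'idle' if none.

t=0: queue=[A] q_used=0 → run A
t=1: queue=[A,E,G,H] q_used=1 → run A
t=2: queue=[E,G,H,A] q_used=0 → run E
t=3: queue=[E,G,H,A,C,F] q_used=1 → run E
t=4: queue=[G,H,A,C,F,E] q_used=0 → run G
t=5: queue=[G,H,A,C,F,E] q_used=1 → run G
t=6: queue=[H,A,C,F,E,G] q_used=0 → run H
t=7: queue=[H,A,C,F,E,G] q_used=1 → run H
t=8: queue=[A,C,F,E,G,H] q_used=0 → run A
t=9: queue=[C,F,E,G,H] q_used=0 → run C
t=10: queue=[C,F,E,G,H] q_used=1 → run C
t=11: queue=[F,E,G,H,C] q_used=0 → run F
t=12: queue=[F,E,G,H,C] q_used=1 → run F
t=13: queue=[E,G,H,C,F] q_used=0 → run E
t=14: queue=[E,G,H,C,F] q_used=1 → run E
t=15: queue=[G,H,C,F,E] q_used=0 → run G
t=16: queue=[G,H,C,F,E] q_used=1 → run G
t=17: queue=[H,C,F,E,G] q_used=0 → run H
t=18: queue=[C,F,E,G] q_used=0 → run C
t=19: queue=[C,F,E,G] q_used=1 → run C
t=20: queue=[F,E,G,C] q_used=0 → run F
t=21: queue=[F,E,G,C] q_used=1 → run F
t=22: queue=[E,G,C,F] q_used=0 → run E
t=23: queue=[E,G,C,F] q_used=1 → run E
t=24: queue=[G,C,F,E] q_used=0 → run G
t=25: queue=[C,F,E] q_used=0 → run C
t=26: queue=[C,F,E] q_used=1 → run C
t=27: queue=[F,E] q_used=0 → run F
t=28: queue=[F,E] q_used=1 → run F
t=29: queue=[E,F] q_used=0 → run E
t=30: queue=[F] q_used=0 → run F
t=31: (idle)
t=32: (idle)
t=33: (idle)

running at tick 16 = G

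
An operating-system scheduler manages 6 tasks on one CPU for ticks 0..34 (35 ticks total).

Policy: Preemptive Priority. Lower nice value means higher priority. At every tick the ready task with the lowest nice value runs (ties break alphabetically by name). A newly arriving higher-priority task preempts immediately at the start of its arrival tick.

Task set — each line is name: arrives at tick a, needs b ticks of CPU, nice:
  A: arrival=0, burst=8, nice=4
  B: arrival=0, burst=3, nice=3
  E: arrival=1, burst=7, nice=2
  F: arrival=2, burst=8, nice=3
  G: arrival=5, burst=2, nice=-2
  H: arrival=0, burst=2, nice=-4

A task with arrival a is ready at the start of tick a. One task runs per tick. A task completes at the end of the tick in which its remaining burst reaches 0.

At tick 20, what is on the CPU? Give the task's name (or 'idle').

t=0: ready={A,B,H} → run H
t=1: ready={A,B,E,H} → run H
t=2: ready={A,B,E,F} → run E
t=3: ready={A,B,E,F} → run E
t=4: ready={A,B,E,F} → run E
t=5: ready={A,B,E,F,G} → run G
t=6: ready={A,B,E,F,G} → run G
t=7: ready={A,B,E,F} → run E
t=8: ready={A,B,E,F} → run E
t=9: ready={A,B,E,F} → run E
t=10: ready={A,B,E,F} → run E
t=11: ready={A,B,F} → run B
t=12: ready={A,B,F} → run B
t=13: ready={A,B,F} → run B
t=14: ready={A,F} → run F
t=15: ready={A,F} → run F
t=16: ready={A,F} → run F
t=17: ready={A,F} → run F
t=18: ready={A,F} → run F
t=19: ready={A,F} → run F
t=20: ready={A,F} → run F
t=21: ready={A,F} → run F
t=22: ready={A} → run A
t=23: ready={A} → run A
t=24: ready={A} → run A
t=25: ready={A} → run A
t=26: ready={A} → run A
t=27: ready={A} → run A
t=28: ready={A} → run A
t=29: ready={A} → run A
t=30: (idle)
t=31: (idle)
t=32: (idle)
t=33: (idle)
t=34: (idle)

running at tick 20 = F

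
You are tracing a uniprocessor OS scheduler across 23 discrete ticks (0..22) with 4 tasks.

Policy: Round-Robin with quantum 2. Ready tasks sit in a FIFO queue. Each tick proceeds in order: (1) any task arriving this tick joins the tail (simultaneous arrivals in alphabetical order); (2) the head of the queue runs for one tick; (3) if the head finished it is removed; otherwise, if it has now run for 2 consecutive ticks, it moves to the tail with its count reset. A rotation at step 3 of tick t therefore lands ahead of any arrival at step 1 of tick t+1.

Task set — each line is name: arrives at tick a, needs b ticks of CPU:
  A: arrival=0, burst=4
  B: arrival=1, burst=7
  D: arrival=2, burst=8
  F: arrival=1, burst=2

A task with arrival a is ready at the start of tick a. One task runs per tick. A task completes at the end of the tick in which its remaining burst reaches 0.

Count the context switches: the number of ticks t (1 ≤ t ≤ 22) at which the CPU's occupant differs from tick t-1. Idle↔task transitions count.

context switches = 11

t=0: queue=[A] q_used=0 → run A
t=1: queue=[A,B,F] q_used=1 → run A
t=2: queue=[B,F,A,D] q_used=0 → run B
t=3: queue=[B,F,A,D] q_used=1 → run B
t=4: queue=[F,A,D,B] q_used=0 → run F
t=5: queue=[F,A,D,B] q_used=1 → run F
t=6: queue=[A,D,B] q_used=0 → run A
t=7: queue=[A,D,B] q_used=1 → run A
t=8: queue=[D,B] q_used=0 → run D
t=9: queue=[D,B] q_used=1 → run D
t=10: queue=[B,D] q_used=0 → run B
t=11: queue=[B,D] q_used=1 → run B
t=12: queue=[D,B] q_used=0 → run D
t=13: queue=[D,B] q_used=1 → run D
t=14: queue=[B,D] q_used=0 → run B
t=15: queue=[B,D] q_used=1 → run B
t=16: queue=[D,B] q_used=0 → run D
t=17: queue=[D,B] q_used=1 → run D
t=18: queue=[B,D] q_used=0 → run B
t=19: queue=[D] q_used=0 → run D
t=20: queue=[D] q_used=1 → run D
t=21: (idle)
t=22: (idle)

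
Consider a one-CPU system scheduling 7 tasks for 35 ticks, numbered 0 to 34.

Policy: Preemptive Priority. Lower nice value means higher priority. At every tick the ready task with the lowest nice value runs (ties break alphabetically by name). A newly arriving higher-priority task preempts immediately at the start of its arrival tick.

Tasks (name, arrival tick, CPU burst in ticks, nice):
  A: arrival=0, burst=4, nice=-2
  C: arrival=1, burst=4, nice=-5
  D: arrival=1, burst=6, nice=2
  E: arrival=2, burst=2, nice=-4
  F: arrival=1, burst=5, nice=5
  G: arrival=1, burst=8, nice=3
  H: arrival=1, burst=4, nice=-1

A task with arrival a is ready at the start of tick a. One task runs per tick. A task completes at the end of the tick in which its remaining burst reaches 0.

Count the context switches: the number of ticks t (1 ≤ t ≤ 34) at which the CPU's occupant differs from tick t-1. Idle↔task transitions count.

t=0: ready={A} → run A
t=1: ready={A,C,D,F,G,H} → run C
t=2: ready={A,C,D,E,F,G,H} → run C
t=3: ready={A,C,D,E,F,G,H} → run C
t=4: ready={A,C,D,E,F,G,H} → run C
t=5: ready={A,D,E,F,G,H} → run E
t=6: ready={A,D,E,F,G,H} → run E
t=7: ready={A,D,F,G,H} → run A
t=8: ready={A,D,F,G,H} → run A
t=9: ready={A,D,F,G,H} → run A
t=10: ready={D,F,G,H} → run H
t=11: ready={D,F,G,H} → run H
t=12: ready={D,F,G,H} → run H
t=13: ready={D,F,G,H} → run H
t=14: ready={D,F,G} → run D
t=15: ready={D,F,G} → run D
t=16: ready={D,F,G} → run D
t=17: ready={D,F,G} → run D
t=18: ready={D,F,G} → run D
t=19: ready={D,F,G} → run D
t=20: ready={F,G} → run G
t=21: ready={F,G} → run G
t=22: ready={F,G} → run G
t=23: ready={F,G} → run G
t=24: ready={F,G} → run G
t=25: ready={F,G} → run G
t=26: ready={F,G} → run G
t=27: ready={F,G} → run G
t=28: ready={F} → run F
t=29: ready={F} → run F
t=30: ready={F} → run F
t=31: ready={F} → run F
t=32: ready={F} → run F
t=33: (idle)
t=34: (idle)

context switches = 8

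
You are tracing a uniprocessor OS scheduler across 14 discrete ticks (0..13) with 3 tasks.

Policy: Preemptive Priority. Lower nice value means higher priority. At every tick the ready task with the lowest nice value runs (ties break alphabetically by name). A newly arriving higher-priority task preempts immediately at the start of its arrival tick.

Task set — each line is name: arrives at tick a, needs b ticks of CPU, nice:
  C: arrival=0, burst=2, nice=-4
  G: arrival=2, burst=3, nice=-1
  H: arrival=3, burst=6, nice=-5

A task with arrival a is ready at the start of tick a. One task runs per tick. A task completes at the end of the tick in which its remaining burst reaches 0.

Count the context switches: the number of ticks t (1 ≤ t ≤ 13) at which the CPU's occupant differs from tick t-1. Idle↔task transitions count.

context switches = 4

t=0: ready={C} → run C
t=1: ready={C} → run C
t=2: ready={G} → run G
t=3: ready={G,H} → run H
t=4: ready={G,H} → run H
t=5: ready={G,H} → run H
t=6: ready={G,H} → run H
t=7: ready={G,H} → run H
t=8: ready={G,H} → run H
t=9: ready={G} → run G
t=10: ready={G} → run G
t=11: (idle)
t=12: (idle)
t=13: (idle)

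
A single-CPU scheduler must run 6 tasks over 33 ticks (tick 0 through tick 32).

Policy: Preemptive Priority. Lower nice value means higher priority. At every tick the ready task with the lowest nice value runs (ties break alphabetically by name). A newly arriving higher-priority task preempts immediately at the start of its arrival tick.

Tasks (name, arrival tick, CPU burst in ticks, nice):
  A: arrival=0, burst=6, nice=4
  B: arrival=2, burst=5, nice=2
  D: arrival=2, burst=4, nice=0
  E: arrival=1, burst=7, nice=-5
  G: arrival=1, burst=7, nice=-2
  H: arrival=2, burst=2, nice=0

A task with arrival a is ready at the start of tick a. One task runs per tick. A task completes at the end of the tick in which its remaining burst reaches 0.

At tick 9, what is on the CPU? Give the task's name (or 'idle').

t=0: ready={A} → run A
t=1: ready={A,E,G} → run E
t=2: ready={A,B,D,E,G,H} → run E
t=3: ready={A,B,D,E,G,H} → run E
t=4: ready={A,B,D,E,G,H} → run E
t=5: ready={A,B,D,E,G,H} → run E
t=6: ready={A,B,D,E,G,H} → run E
t=7: ready={A,B,D,E,G,H} → run E
t=8: ready={A,B,D,G,H} → run G
t=9: ready={A,B,D,G,H} → run G
t=10: ready={A,B,D,G,H} → run G
t=11: ready={A,B,D,G,H} → run G
t=12: ready={A,B,D,G,H} → run G
t=13: ready={A,B,D,G,H} → run G
t=14: ready={A,B,D,G,H} → run G
t=15: ready={A,B,D,H} → run D
t=16: ready={A,B,D,H} → run D
t=17: ready={A,B,D,H} → run D
t=18: ready={A,B,D,H} → run D
t=19: ready={A,B,H} → run H
t=20: ready={A,B,H} → run H
t=21: ready={A,B} → run B
t=22: ready={A,B} → run B
t=23: ready={A,B} → run B
t=24: ready={A,B} → run B
t=25: ready={A,B} → run B
t=26: ready={A} → run A
t=27: ready={A} → run A
t=28: ready={A} → run A
t=29: ready={A} → run A
t=30: ready={A} → run A
t=31: (idle)
t=32: (idle)

running at tick 9 = G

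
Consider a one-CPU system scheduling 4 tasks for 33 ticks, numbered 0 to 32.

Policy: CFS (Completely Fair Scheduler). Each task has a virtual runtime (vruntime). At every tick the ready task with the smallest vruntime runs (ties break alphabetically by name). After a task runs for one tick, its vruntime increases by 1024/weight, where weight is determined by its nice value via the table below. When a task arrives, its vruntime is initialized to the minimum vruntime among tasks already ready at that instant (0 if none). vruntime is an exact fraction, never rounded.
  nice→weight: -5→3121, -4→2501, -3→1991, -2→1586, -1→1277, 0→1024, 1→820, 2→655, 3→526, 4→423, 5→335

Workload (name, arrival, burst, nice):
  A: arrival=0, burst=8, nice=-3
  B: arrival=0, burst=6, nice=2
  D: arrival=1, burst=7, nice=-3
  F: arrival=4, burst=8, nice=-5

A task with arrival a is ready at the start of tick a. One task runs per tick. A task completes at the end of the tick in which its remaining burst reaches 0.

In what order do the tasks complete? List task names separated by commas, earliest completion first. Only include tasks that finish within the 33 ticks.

completion order = F, D, A, B

t=0: vr[A=0 B=0] → run A
t=1: vr[A=1024/1991 B=0 D=0] → run B
t=2: vr[A=1024/1991 B=1024/655 D=0] → run D
t=3: vr[A=1024/1991 B=1024/655 D=1024/1991] → run A
t=4: vr[A=2048/1991 B=1024/655 D=1024/1991 F=1024/1991] → run D
t=5: vr[A=2048/1991 B=1024/655 D=2048/1991 F=1024/1991] → run F
t=6: vr[A=2048/1991 B=1024/655 D=2048/1991 F=5234688/6213911] → run F
t=7: vr[A=2048/1991 B=1024/655 D=2048/1991 F=7273472/6213911] → run A
t=8: vr[A=3072/1991 B=1024/655 D=2048/1991 F=7273472/6213911] → run D
t=9: vr[A=3072/1991 B=1024/655 D=3072/1991 F=7273472/6213911] → run F
t=10: vr[A=3072/1991 B=1024/655 D=3072/1991 F=9312256/6213911] → run F
t=11: vr[A=3072/1991 B=1024/655 D=3072/1991 F=11351040/6213911] → run A
t=12: vr[A=4096/1991 B=1024/655 D=3072/1991 F=11351040/6213911] → run D
t=13: vr[A=4096/1991 B=1024/655 D=4096/1991 F=11351040/6213911] → run B
t=14: vr[A=4096/1991 B=2048/655 D=4096/1991 F=11351040/6213911] → run F
t=15: vr[A=4096/1991 B=2048/655 D=4096/1991 F=13389824/6213911] → run A
t=16: vr[A=5120/1991 B=2048/655 D=4096/1991 F=13389824/6213911] → run D
t=17: vr[A=5120/1991 B=2048/655 D=5120/1991 F=13389824/6213911] → run F
t=18: vr[A=5120/1991 B=2048/655 D=5120/1991 F=15428608/6213911] → run F
t=19: vr[A=5120/1991 B=2048/655 D=5120/1991 F=17467392/6213911] → run A
t=20: vr[A=6144/1991 B=2048/655 D=5120/1991 F=17467392/6213911] → run D
t=21: vr[A=6144/1991 B=2048/655 D=6144/1991 F=17467392/6213911] → run F
t=22: vr[A=6144/1991 B=2048/655 D=6144/1991] → run A
t=23: vr[A=7168/1991 B=2048/655 D=6144/1991] → run D
t=24: vr[A=7168/1991 B=2048/655] → run B
t=25: vr[A=7168/1991 B=3072/655] → run A
t=26: vr[B=3072/655] → run B
t=27: vr[B=4096/655] → run B
t=28: vr[B=1024/131] → run B
t=29: (idle)
t=30: (idle)
t=31: (idle)
t=32: (idle)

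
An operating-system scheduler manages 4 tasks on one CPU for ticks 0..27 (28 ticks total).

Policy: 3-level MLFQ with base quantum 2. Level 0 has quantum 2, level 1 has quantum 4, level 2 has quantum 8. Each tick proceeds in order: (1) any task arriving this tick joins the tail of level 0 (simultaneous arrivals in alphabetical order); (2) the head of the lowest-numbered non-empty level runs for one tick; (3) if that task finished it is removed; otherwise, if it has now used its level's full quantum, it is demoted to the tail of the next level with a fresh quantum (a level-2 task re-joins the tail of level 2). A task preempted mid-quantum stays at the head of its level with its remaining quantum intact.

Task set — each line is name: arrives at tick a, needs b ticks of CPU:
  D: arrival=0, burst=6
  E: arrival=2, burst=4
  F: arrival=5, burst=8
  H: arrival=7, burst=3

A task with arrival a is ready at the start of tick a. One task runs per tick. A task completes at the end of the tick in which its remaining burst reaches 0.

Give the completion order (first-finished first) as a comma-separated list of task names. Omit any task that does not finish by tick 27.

t=0: L0/L1/L2 = D/-/- → run D
t=1: L0/L1/L2 = D/-/- → run D
t=2: L0/L1/L2 = E/D/- → run E
t=3: L0/L1/L2 = E/D/- → run E
t=4: L0/L1/L2 = -/DE/- → run D
t=5: L0/L1/L2 = F/DE/- → run F
t=6: L0/L1/L2 = F/DE/- → run F
t=7: L0/L1/L2 = H/DEF/- → run H
t=8: L0/L1/L2 = H/DEF/- → run H
t=9: L0/L1/L2 = -/DEFH/- → run D
t=10: L0/L1/L2 = -/DEFH/- → run D
t=11: L0/L1/L2 = -/DEFH/- → run D
t=12: L0/L1/L2 = -/EFH/- → run E
t=13: L0/L1/L2 = -/EFH/- → run E
t=14: L0/L1/L2 = -/FH/- → run F
t=15: L0/L1/L2 = -/FH/- → run F
t=16: L0/L1/L2 = -/FH/- → run F
t=17: L0/L1/L2 = -/FH/- → run F
t=18: L0/L1/L2 = -/H/F → run H
t=19: L0/L1/L2 = -/-/F → run F
t=20: L0/L1/L2 = -/-/F → run F
t=21: (idle)
t=22: (idle)
t=23: (idle)
t=24: (idle)
t=25: (idle)
t=26: (idle)
t=27: (idle)

completion order = D, E, H, F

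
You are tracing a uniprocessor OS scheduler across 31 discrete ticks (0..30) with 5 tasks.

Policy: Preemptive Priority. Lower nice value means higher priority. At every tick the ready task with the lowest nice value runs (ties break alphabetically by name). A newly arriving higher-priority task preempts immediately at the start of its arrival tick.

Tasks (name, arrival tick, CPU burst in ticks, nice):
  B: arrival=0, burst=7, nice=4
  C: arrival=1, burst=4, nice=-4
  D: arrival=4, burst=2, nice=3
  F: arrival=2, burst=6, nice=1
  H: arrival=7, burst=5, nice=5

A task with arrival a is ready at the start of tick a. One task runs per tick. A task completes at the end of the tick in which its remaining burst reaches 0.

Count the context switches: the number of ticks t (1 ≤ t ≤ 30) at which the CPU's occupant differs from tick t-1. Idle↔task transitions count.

context switches = 6

t=0: ready={B} → run B
t=1: ready={B,C} → run C
t=2: ready={B,C,F} → run C
t=3: ready={B,C,F} → run C
t=4: ready={B,C,D,F} → run C
t=5: ready={B,D,F} → run F
t=6: ready={B,D,F} → run F
t=7: ready={B,D,F,H} → run F
t=8: ready={B,D,F,H} → run F
t=9: ready={B,D,F,H} → run F
t=10: ready={B,D,F,H} → run F
t=11: ready={B,D,H} → run D
t=12: ready={B,D,H} → run D
t=13: ready={B,H} → run B
t=14: ready={B,H} → run B
t=15: ready={B,H} → run B
t=16: ready={B,H} → run B
t=17: ready={B,H} → run B
t=18: ready={B,H} → run B
t=19: ready={H} → run H
t=20: ready={H} → run H
t=21: ready={H} → run H
t=22: ready={H} → run H
t=23: ready={H} → run H
t=24: (idle)
t=25: (idle)
t=26: (idle)
t=27: (idle)
t=28: (idle)
t=29: (idle)
t=30: (idle)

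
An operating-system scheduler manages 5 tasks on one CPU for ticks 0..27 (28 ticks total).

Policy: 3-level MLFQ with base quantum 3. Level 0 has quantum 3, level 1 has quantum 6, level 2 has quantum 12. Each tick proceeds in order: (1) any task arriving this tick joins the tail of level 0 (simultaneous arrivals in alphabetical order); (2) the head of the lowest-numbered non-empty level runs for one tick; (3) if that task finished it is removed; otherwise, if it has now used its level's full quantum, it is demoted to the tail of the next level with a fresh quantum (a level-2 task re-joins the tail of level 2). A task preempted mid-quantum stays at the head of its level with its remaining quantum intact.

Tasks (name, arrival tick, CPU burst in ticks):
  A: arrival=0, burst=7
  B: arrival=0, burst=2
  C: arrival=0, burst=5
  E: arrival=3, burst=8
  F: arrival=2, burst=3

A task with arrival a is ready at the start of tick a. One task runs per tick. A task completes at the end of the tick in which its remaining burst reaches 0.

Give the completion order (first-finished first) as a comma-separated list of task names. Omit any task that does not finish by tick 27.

t=0: L0/L1/L2 = ABC/-/- → run A
t=1: L0/L1/L2 = ABC/-/- → run A
t=2: L0/L1/L2 = ABCF/-/- → run A
t=3: L0/L1/L2 = BCFE/A/- → run B
t=4: L0/L1/L2 = BCFE/A/- → run B
t=5: L0/L1/L2 = CFE/A/- → run C
t=6: L0/L1/L2 = CFE/A/- → run C
t=7: L0/L1/L2 = CFE/A/- → run C
t=8: L0/L1/L2 = FE/AC/- → run F
t=9: L0/L1/L2 = FE/AC/- → run F
t=10: L0/L1/L2 = FE/AC/- → run F
t=11: L0/L1/L2 = E/AC/- → run E
t=12: L0/L1/L2 = E/AC/- → run E
t=13: L0/L1/L2 = E/AC/- → run E
t=14: L0/L1/L2 = -/ACE/- → run A
t=15: L0/L1/L2 = -/ACE/- → run A
t=16: L0/L1/L2 = -/ACE/- → run A
t=17: L0/L1/L2 = -/ACE/- → run A
t=18: L0/L1/L2 = -/CE/- → run C
t=19: L0/L1/L2 = -/CE/- → run C
t=20: L0/L1/L2 = -/E/- → run E
t=21: L0/L1/L2 = -/E/- → run E
t=22: L0/L1/L2 = -/E/- → run E
t=23: L0/L1/L2 = -/E/- → run E
t=24: L0/L1/L2 = -/E/- → run E
t=25: (idle)
t=26: (idle)
t=27: (idle)

completion order = B, F, A, C, E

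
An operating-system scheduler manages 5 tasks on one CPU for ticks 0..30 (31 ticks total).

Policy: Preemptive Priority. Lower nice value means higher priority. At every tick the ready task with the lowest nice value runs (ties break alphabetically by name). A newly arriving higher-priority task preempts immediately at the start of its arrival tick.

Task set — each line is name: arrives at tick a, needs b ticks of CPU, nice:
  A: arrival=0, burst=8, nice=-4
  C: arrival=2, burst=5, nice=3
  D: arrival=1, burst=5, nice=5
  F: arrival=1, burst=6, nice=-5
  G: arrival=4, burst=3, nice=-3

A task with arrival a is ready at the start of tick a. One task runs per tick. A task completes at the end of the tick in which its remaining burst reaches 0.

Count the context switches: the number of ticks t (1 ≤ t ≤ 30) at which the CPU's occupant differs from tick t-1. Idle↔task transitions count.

t=0: ready={A} → run A
t=1: ready={A,D,F} → run F
t=2: ready={A,C,D,F} → run F
t=3: ready={A,C,D,F} → run F
t=4: ready={A,C,D,F,G} → run F
t=5: ready={A,C,D,F,G} → run F
t=6: ready={A,C,D,F,G} → run F
t=7: ready={A,C,D,G} → run A
t=8: ready={A,C,D,G} → run A
t=9: ready={A,C,D,G} → run A
t=10: ready={A,C,D,G} → run A
t=11: ready={A,C,D,G} → run A
t=12: ready={A,C,D,G} → run A
t=13: ready={A,C,D,G} → run A
t=14: ready={C,D,G} → run G
t=15: ready={C,D,G} → run G
t=16: ready={C,D,G} → run G
t=17: ready={C,D} → run C
t=18: ready={C,D} → run C
t=19: ready={C,D} → run C
t=20: ready={C,D} → run C
t=21: ready={C,D} → run C
t=22: ready={D} → run D
t=23: ready={D} → run D
t=24: ready={D} → run D
t=25: ready={D} → run D
t=26: ready={D} → run D
t=27: (idle)
t=28: (idle)
t=29: (idle)
t=30: (idle)

context switches = 6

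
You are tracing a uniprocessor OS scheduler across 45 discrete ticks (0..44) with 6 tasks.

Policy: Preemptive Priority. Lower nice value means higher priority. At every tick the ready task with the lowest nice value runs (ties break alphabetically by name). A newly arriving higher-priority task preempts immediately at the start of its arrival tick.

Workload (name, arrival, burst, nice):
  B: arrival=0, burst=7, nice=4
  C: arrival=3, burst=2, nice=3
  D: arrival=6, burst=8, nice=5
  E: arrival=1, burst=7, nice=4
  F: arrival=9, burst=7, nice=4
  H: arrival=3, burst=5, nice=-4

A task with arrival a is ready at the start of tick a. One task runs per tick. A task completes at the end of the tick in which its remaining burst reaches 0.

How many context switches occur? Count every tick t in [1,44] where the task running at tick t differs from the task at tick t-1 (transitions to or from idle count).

context switches = 7

t=0: ready={B} → run B
t=1: ready={B,E} → run B
t=2: ready={B,E} → run B
t=3: ready={B,C,E,H} → run H
t=4: ready={B,C,E,H} → run H
t=5: ready={B,C,E,H} → run H
t=6: ready={B,C,D,E,H} → run H
t=7: ready={B,C,D,E,H} → run H
t=8: ready={B,C,D,E} → run C
t=9: ready={B,C,D,E,F} → run C
t=10: ready={B,D,E,F} → run B
t=11: ready={B,D,E,F} → run B
t=12: ready={B,D,E,F} → run B
t=13: ready={B,D,E,F} → run B
t=14: ready={D,E,F} → run E
t=15: ready={D,E,F} → run E
t=16: ready={D,E,F} → run E
t=17: ready={D,E,F} → run E
t=18: ready={D,E,F} → run E
t=19: ready={D,E,F} → run E
t=20: ready={D,E,F} → run E
t=21: ready={D,F} → run F
t=22: ready={D,F} → run F
t=23: ready={D,F} → run F
t=24: ready={D,F} → run F
t=25: ready={D,F} → run F
t=26: ready={D,F} → run F
t=27: ready={D,F} → run F
t=28: ready={D} → run D
t=29: ready={D} → run D
t=30: ready={D} → run D
t=31: ready={D} → run D
t=32: ready={D} → run D
t=33: ready={D} → run D
t=34: ready={D} → run D
t=35: ready={D} → run D
t=36: (idle)
t=37: (idle)
t=38: (idle)
t=39: (idle)
t=40: (idle)
t=41: (idle)
t=42: (idle)
t=43: (idle)
t=44: (idle)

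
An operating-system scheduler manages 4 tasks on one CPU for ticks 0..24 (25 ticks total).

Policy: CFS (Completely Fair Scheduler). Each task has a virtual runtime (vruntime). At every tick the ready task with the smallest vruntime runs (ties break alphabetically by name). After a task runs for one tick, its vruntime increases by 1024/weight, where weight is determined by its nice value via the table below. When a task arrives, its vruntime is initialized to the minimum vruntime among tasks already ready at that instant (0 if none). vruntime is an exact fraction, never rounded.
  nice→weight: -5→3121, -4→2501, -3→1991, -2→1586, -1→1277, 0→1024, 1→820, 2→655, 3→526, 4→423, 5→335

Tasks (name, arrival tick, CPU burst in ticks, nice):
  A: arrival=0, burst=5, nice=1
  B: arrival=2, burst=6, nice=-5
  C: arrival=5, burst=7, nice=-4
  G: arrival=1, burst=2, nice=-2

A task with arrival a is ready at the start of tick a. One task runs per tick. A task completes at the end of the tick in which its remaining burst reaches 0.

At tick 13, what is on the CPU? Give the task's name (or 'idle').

t=0: vr[A=0] → run A
t=1: vr[A=256/205 G=256/205] → run A
t=2: vr[A=512/205 B=256/205 G=256/205] → run B
t=3: vr[A=512/205 B=1008896/639805 G=256/205] → run G
t=4: vr[A=512/205 B=1008896/639805 G=307968/162565] → run B
t=5: vr[A=512/205 B=1218816/639805 C=307968/162565 G=307968/162565] → run C
t=6: vr[A=512/205 B=1218816/639805 C=374528/162565 G=307968/162565] → run G
t=7: vr[A=512/205 B=1218816/639805 C=374528/162565] → run B
t=8: vr[A=512/205 B=1428736/639805 C=374528/162565] → run B
t=9: vr[A=512/205 B=1638656/639805 C=374528/162565] → run C
t=10: vr[A=512/205 B=1638656/639805 C=441088/162565] → run A
t=11: vr[A=768/205 B=1638656/639805 C=441088/162565] → run B
t=12: vr[A=768/205 B=1848576/639805 C=441088/162565] → run C
t=13: vr[A=768/205 B=1848576/639805 C=507648/162565] → run B
t=14: vr[A=768/205 C=507648/162565] → run C
t=15: vr[A=768/205 C=574208/162565] → run C
t=16: vr[A=768/205 C=640768/162565] → run A
t=17: vr[A=1024/205 C=640768/162565] → run C
t=18: vr[A=1024/205 C=707328/162565] → run C
t=19: vr[A=1024/205] → run A
t=20: (idle)
t=21: (idle)
t=22: (idle)
t=23: (idle)
t=24: (idle)

running at tick 13 = B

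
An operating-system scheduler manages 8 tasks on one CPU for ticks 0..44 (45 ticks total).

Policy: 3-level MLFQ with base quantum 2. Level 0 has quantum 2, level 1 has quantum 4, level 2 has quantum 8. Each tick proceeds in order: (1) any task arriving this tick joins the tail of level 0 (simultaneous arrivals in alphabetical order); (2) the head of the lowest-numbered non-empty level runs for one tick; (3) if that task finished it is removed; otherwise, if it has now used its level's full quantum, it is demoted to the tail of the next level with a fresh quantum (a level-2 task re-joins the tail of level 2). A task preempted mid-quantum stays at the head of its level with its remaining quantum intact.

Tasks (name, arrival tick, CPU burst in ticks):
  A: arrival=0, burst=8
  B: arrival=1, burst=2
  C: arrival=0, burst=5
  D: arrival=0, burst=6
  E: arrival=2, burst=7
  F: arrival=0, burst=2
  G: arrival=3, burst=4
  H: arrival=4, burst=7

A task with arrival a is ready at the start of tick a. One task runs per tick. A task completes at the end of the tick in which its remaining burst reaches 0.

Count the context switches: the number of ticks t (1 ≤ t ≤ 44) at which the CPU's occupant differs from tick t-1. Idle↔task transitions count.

context switches = 17

t=0: L0/L1/L2 = ACDF/-/- → run A
t=1: L0/L1/L2 = ACDFB/-/- → run A
t=2: L0/L1/L2 = CDFBE/A/- → run C
t=3: L0/L1/L2 = CDFBEG/A/- → run C
t=4: L0/L1/L2 = DFBEGH/AC/- → run D
t=5: L0/L1/L2 = DFBEGH/AC/- → run D
t=6: L0/L1/L2 = FBEGH/ACD/- → run F
t=7: L0/L1/L2 = FBEGH/ACD/- → run F
t=8: L0/L1/L2 = BEGH/ACD/- → run B
t=9: L0/L1/L2 = BEGH/ACD/- → run B
t=10: L0/L1/L2 = EGH/ACD/- → run E
t=11: L0/L1/L2 = EGH/ACD/- → run E
t=12: L0/L1/L2 = GH/ACDE/- → run G
t=13: L0/L1/L2 = GH/ACDE/- → run G
t=14: L0/L1/L2 = H/ACDEG/- → run H
t=15: L0/L1/L2 = H/ACDEG/- → run H
t=16: L0/L1/L2 = -/ACDEGH/- → run A
t=17: L0/L1/L2 = -/ACDEGH/- → run A
t=18: L0/L1/L2 = -/ACDEGH/- → run A
t=19: L0/L1/L2 = -/ACDEGH/- → run A
t=20: L0/L1/L2 = -/CDEGH/A → run C
t=21: L0/L1/L2 = -/CDEGH/A → run C
t=22: L0/L1/L2 = -/CDEGH/A → run C
t=23: L0/L1/L2 = -/DEGH/A → run D
t=24: L0/L1/L2 = -/DEGH/A → run D
t=25: L0/L1/L2 = -/DEGH/A → run D
t=26: L0/L1/L2 = -/DEGH/A → run D
t=27: L0/L1/L2 = -/EGH/A → run E
t=28: L0/L1/L2 = -/EGH/A → run E
t=29: L0/L1/L2 = -/EGH/A → run E
t=30: L0/L1/L2 = -/EGH/A → run E
t=31: L0/L1/L2 = -/GH/AE → run G
t=32: L0/L1/L2 = -/GH/AE → run G
t=33: L0/L1/L2 = -/H/AE → run H
t=34: L0/L1/L2 = -/H/AE → run H
t=35: L0/L1/L2 = -/H/AE → run H
t=36: L0/L1/L2 = -/H/AE → run H
t=37: L0/L1/L2 = -/-/AEH → run A
t=38: L0/L1/L2 = -/-/AEH → run A
t=39: L0/L1/L2 = -/-/EH → run E
t=40: L0/L1/L2 = -/-/H → run H
t=41: (idle)
t=42: (idle)
t=43: (idle)
t=44: (idle)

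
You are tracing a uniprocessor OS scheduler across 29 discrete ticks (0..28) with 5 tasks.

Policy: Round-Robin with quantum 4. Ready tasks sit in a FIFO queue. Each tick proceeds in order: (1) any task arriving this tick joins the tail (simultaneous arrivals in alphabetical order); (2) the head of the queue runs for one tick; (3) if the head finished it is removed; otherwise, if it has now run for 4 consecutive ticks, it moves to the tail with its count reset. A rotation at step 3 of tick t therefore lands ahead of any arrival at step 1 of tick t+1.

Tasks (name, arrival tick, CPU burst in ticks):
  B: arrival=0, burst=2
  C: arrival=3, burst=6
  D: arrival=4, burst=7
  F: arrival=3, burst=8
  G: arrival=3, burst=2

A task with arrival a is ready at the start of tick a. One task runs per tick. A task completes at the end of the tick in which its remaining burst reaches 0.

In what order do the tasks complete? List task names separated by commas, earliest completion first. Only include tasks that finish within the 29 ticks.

t=0: queue=[B] q_used=0 → run B
t=1: queue=[B] q_used=1 → run B
t=2: (idle)
t=3: queue=[C,F,G] q_used=0 → run C
t=4: queue=[C,F,G,D] q_used=1 → run C
t=5: queue=[C,F,G,D] q_used=2 → run C
t=6: queue=[C,F,G,D] q_used=3 → run C
t=7: queue=[F,G,D,C] q_used=0 → run F
t=8: queue=[F,G,D,C] q_used=1 → run F
t=9: queue=[F,G,D,C] q_used=2 → run F
t=10: queue=[F,G,D,C] q_used=3 → run F
t=11: queue=[G,D,C,F] q_used=0 → run G
t=12: queue=[G,D,C,F] q_used=1 → run G
t=13: queue=[D,C,F] q_used=0 → run D
t=14: queue=[D,C,F] q_used=1 → run D
t=15: queue=[D,C,F] q_used=2 → run D
t=16: queue=[D,C,F] q_used=3 → run D
t=17: queue=[C,F,D] q_used=0 → run C
t=18: queue=[C,F,D] q_used=1 → run C
t=19: queue=[F,D] q_used=0 → run F
t=20: queue=[F,D] q_used=1 → run F
t=21: queue=[F,D] q_used=2 → run F
t=22: queue=[F,D] q_used=3 → run F
t=23: queue=[D] q_used=0 → run D
t=24: queue=[D] q_used=1 → run D
t=25: queue=[D] q_used=2 → run D
t=26: (idle)
t=27: (idle)
t=28: (idle)

completion order = B, G, C, F, D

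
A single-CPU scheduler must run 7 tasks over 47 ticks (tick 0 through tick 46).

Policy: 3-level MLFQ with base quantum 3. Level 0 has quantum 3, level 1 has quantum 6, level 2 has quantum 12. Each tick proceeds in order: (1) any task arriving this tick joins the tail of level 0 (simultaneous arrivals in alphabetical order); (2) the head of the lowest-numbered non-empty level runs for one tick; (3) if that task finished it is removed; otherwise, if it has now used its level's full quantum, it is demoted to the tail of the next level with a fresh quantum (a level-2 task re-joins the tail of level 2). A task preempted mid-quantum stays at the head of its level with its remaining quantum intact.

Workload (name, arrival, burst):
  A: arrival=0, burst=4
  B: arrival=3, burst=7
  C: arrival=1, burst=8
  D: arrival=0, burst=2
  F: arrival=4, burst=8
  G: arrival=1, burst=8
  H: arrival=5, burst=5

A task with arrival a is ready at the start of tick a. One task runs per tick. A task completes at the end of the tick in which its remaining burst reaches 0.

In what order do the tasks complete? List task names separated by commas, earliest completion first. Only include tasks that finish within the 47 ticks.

t=0: L0/L1/L2 = AD/-/- → run A
t=1: L0/L1/L2 = ADCG/-/- → run A
t=2: L0/L1/L2 = ADCG/-/- → run A
t=3: L0/L1/L2 = DCGB/A/- → run D
t=4: L0/L1/L2 = DCGBF/A/- → run D
t=5: L0/L1/L2 = CGBFH/A/- → run C
t=6: L0/L1/L2 = CGBFH/A/- → run C
t=7: L0/L1/L2 = CGBFH/A/- → run C
t=8: L0/L1/L2 = GBFH/AC/- → run G
t=9: L0/L1/L2 = GBFH/AC/- → run G
t=10: L0/L1/L2 = GBFH/AC/- → run G
t=11: L0/L1/L2 = BFH/ACG/- → run B
t=12: L0/L1/L2 = BFH/ACG/- → run B
t=13: L0/L1/L2 = BFH/ACG/- → run B
t=14: L0/L1/L2 = FH/ACGB/- → run F
t=15: L0/L1/L2 = FH/ACGB/- → run F
t=16: L0/L1/L2 = FH/ACGB/- → run F
t=17: L0/L1/L2 = H/ACGBF/- → run H
t=18: L0/L1/L2 = H/ACGBF/- → run H
t=19: L0/L1/L2 = H/ACGBF/- → run H
t=20: L0/L1/L2 = -/ACGBFH/- → run A
t=21: L0/L1/L2 = -/CGBFH/- → run C
t=22: L0/L1/L2 = -/CGBFH/- → run C
t=23: L0/L1/L2 = -/CGBFH/- → run C
t=24: L0/L1/L2 = -/CGBFH/- → run C
t=25: L0/L1/L2 = -/CGBFH/- → run C
t=26: L0/L1/L2 = -/GBFH/- → run G
t=27: L0/L1/L2 = -/GBFH/- → run G
t=28: L0/L1/L2 = -/GBFH/- → run G
t=29: L0/L1/L2 = -/GBFH/- → run G
t=30: L0/L1/L2 = -/GBFH/- → run G
t=31: L0/L1/L2 = -/BFH/- → run B
t=32: L0/L1/L2 = -/BFH/- → run B
t=33: L0/L1/L2 = -/BFH/- → run B
t=34: L0/L1/L2 = -/BFH/- → run B
t=35: L0/L1/L2 = -/FH/- → run F
t=36: L0/L1/L2 = -/FH/- → run F
t=37: L0/L1/L2 = -/FH/- → run F
t=38: L0/L1/L2 = -/FH/- → run F
t=39: L0/L1/L2 = -/FH/- → run F
t=40: L0/L1/L2 = -/H/- → run H
t=41: L0/L1/L2 = -/H/- → run H
t=42: (idle)
t=43: (idle)
t=44: (idle)
t=45: (idle)
t=46: (idle)

completion order = D, A, C, G, B, F, H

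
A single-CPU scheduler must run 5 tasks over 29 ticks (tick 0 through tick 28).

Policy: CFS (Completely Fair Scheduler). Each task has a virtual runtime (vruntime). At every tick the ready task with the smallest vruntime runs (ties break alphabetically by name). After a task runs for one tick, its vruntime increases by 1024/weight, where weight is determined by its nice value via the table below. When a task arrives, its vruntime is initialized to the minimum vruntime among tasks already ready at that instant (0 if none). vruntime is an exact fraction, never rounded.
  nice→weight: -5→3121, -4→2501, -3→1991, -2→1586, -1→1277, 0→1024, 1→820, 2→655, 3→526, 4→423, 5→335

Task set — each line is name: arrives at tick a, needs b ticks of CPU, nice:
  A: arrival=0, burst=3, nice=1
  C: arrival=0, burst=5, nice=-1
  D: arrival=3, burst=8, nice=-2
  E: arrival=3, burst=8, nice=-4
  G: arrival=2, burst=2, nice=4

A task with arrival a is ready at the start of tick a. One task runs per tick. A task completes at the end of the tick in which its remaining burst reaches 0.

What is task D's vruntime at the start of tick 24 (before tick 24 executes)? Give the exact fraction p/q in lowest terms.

t=0: vr[A=0 C=0] → run A
t=1: vr[A=256/205 C=0] → run C
t=2: vr[A=256/205 C=1024/1277 G=1024/1277] → run C
t=3: vr[A=256/205 C=2048/1277 D=1024/1277 E=1024/1277 G=1024/1277] → run D
t=4: vr[A=256/205 C=2048/1277 D=1465856/1012661 E=1024/1277 G=1024/1277] → run E
t=5: vr[A=256/205 C=2048/1277 D=1465856/1012661 E=3868672/3193777 G=1024/1277] → run G
t=6: vr[A=256/205 C=2048/1277 D=1465856/1012661 E=3868672/3193777 G=1740800/540171] → run E
t=7: vr[A=256/205 C=2048/1277 D=1465856/1012661 E=5176320/3193777 G=1740800/540171] → run A
t=8: vr[A=512/205 C=2048/1277 D=1465856/1012661 E=5176320/3193777 G=1740800/540171] → run D
t=9: vr[A=512/205 C=2048/1277 D=2119680/1012661 E=5176320/3193777 G=1740800/540171] → run C
t=10: vr[A=512/205 C=3072/1277 D=2119680/1012661 E=5176320/3193777 G=1740800/540171] → run E
t=11: vr[A=512/205 C=3072/1277 D=2119680/1012661 E=6483968/3193777 G=1740800/540171] → run E
t=12: vr[A=512/205 C=3072/1277 D=2119680/1012661 E=7791616/3193777 G=1740800/540171] → run D
t=13: vr[A=512/205 C=3072/1277 D=2773504/1012661 E=7791616/3193777 G=1740800/540171] → run C
t=14: vr[A=512/205 C=4096/1277 D=2773504/1012661 E=7791616/3193777 G=1740800/540171] → run E
t=15: vr[A=512/205 C=4096/1277 D=2773504/1012661 E=9099264/3193777 G=1740800/540171] → run A
t=16: vr[C=4096/1277 D=2773504/1012661 E=9099264/3193777 G=1740800/540171] → run D
t=17: vr[C=4096/1277 D=3427328/1012661 E=9099264/3193777 G=1740800/540171] → run E
t=18: vr[C=4096/1277 D=3427328/1012661 E=10406912/3193777 G=1740800/540171] → run C
t=19: vr[D=3427328/1012661 E=10406912/3193777 G=1740800/540171] → run G
t=20: vr[D=3427328/1012661 E=10406912/3193777] → run E
t=21: vr[D=3427328/1012661 E=11714560/3193777] → run D
t=22: vr[D=4081152/1012661 E=11714560/3193777] → run E
t=23: vr[D=4081152/1012661] → run D
t=24: vr[D=4734976/1012661] → run D
t=25: vr[D=5388800/1012661] → run D
t=26: (idle)
t=27: (idle)
t=28: (idle)

vruntime(D, start of tick 24) = 4734976/1012661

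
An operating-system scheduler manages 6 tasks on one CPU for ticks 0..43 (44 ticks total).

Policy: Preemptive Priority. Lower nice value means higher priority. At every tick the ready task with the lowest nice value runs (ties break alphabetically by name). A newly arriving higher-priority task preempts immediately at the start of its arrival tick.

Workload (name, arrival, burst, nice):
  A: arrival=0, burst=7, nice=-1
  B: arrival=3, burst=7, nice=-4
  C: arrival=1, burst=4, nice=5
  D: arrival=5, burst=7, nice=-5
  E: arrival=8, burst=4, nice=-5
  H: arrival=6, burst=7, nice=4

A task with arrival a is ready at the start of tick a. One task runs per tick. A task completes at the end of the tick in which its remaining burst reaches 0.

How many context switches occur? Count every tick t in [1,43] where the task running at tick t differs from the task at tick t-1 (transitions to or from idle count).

context switches = 8

t=0: ready={A} → run A
t=1: ready={A,C} → run A
t=2: ready={A,C} → run A
t=3: ready={A,B,C} → run B
t=4: ready={A,B,C} → run B
t=5: ready={A,B,C,D} → run D
t=6: ready={A,B,C,D,H} → run D
t=7: ready={A,B,C,D,H} → run D
t=8: ready={A,B,C,D,E,H} → run D
t=9: ready={A,B,C,D,E,H} → run D
t=10: ready={A,B,C,D,E,H} → run D
t=11: ready={A,B,C,D,E,H} → run D
t=12: ready={A,B,C,E,H} → run E
t=13: ready={A,B,C,E,H} → run E
t=14: ready={A,B,C,E,H} → run E
t=15: ready={A,B,C,E,H} → run E
t=16: ready={A,B,C,H} → run B
t=17: ready={A,B,C,H} → run B
t=18: ready={A,B,C,H} → run B
t=19: ready={A,B,C,H} → run B
t=20: ready={A,B,C,H} → run B
t=21: ready={A,C,H} → run A
t=22: ready={A,C,H} → run A
t=23: ready={A,C,H} → run A
t=24: ready={A,C,H} → run A
t=25: ready={C,H} → run H
t=26: ready={C,H} → run H
t=27: ready={C,H} → run H
t=28: ready={C,H} → run H
t=29: ready={C,H} → run H
t=30: ready={C,H} → run H
t=31: ready={C,H} → run H
t=32: ready={C} → run C
t=33: ready={C} → run C
t=34: ready={C} → run C
t=35: ready={C} → run C
t=36: (idle)
t=37: (idle)
t=38: (idle)
t=39: (idle)
t=40: (idle)
t=41: (idle)
t=42: (idle)
t=43: (idle)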